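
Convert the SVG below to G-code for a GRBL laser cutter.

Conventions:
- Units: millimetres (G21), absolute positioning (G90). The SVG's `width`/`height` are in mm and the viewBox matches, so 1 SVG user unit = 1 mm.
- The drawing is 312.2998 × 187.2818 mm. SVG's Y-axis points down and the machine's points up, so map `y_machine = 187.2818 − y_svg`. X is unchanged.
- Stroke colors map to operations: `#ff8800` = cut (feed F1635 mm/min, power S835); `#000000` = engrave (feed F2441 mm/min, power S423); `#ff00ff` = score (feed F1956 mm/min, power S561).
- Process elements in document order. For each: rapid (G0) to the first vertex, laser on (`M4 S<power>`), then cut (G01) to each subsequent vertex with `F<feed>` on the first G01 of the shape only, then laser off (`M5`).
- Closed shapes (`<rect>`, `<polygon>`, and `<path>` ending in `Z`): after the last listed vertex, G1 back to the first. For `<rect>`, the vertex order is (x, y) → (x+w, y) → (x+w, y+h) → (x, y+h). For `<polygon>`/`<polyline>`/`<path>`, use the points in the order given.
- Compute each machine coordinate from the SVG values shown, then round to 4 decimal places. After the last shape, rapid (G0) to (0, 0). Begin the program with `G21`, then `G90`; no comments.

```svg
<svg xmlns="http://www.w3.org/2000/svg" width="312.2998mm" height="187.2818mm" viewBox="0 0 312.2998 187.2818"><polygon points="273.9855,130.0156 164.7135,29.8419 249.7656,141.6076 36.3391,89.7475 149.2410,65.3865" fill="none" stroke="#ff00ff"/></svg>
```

G21
G90
G0 X273.9855 Y57.2662
M4 S561
G01 X164.7135 Y157.4399 F1956
G01 X249.7656 Y45.6742
G01 X36.3391 Y97.5343
G01 X149.2410 Y121.8953
G01 X273.9855 Y57.2662
M5
G0 X0.0000 Y0.0000

viewBox `0 0 312.2998 187.2818` with mm width/height → 1 unit = 1 mm. Flip: y_m = 187.2818 − y_svg.

**Shape 1** — `<polygon>` closed polygon, stroke `#ff00ff` → score (S561, F1956). Machine vertices: (273.9855,57.2662) → (164.7135,157.4399) → (249.7656,45.6742) → (36.3391,97.5343) → (149.2410,121.8953) → (273.9855,57.2662). Closed: final G1 returns to the first vertex.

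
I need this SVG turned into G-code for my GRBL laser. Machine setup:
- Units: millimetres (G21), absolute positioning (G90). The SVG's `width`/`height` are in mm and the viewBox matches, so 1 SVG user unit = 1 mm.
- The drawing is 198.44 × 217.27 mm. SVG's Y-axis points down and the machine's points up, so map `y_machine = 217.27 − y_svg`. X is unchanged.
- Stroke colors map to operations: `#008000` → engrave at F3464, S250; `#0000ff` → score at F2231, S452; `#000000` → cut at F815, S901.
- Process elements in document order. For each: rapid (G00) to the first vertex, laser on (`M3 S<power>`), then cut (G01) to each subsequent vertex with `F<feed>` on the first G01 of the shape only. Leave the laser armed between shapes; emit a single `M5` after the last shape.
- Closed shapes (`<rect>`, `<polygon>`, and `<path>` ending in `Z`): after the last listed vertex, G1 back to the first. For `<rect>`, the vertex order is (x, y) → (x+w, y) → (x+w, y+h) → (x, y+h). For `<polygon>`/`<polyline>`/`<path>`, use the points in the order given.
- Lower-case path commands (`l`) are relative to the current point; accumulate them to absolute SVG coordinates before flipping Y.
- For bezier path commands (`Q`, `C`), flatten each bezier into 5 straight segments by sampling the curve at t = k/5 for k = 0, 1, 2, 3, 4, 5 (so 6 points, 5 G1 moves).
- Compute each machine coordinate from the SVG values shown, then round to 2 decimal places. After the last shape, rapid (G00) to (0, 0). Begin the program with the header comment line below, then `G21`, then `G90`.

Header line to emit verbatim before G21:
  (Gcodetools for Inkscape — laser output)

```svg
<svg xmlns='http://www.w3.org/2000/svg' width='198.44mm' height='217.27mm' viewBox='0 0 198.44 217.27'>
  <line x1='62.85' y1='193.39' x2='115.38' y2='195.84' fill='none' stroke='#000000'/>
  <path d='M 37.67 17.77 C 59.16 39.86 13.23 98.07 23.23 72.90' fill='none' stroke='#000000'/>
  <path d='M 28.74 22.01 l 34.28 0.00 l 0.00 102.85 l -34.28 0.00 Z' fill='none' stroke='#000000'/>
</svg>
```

1 u = 1 mm; y_m = 217.27 − y.

[1] `<line>` line segment, #000000→cut S901 F815: (62.85,23.88) → (115.38,21.43)

[2] `<path>` cubic bezier, #000000→cut S901 F815: (37.67,199.50) → (43.46,182.87) → (38.99,163.30) → (30.18,146.54) → (22.95,138.32) → (23.23,144.37)

[3] `<path>` rectangle, #000000→cut S901 F815: (28.74,195.26) → (63.02,195.26) → (63.02,92.41) → (28.74,92.41) → (28.74,195.26) (closed)

(Gcodetools for Inkscape — laser output)
G21
G90
G00 X62.85 Y23.88
M3 S901
G01 X115.38 Y21.43 F815
G00 X37.67 Y199.50
M3 S901
G01 X43.46 Y182.87 F815
G01 X38.99 Y163.30
G01 X30.18 Y146.54
G01 X22.95 Y138.32
G01 X23.23 Y144.37
G00 X28.74 Y195.26
M3 S901
G01 X63.02 Y195.26 F815
G01 X63.02 Y92.41
G01 X28.74 Y92.41
G01 X28.74 Y195.26
M5
G00 X0.00 Y0.00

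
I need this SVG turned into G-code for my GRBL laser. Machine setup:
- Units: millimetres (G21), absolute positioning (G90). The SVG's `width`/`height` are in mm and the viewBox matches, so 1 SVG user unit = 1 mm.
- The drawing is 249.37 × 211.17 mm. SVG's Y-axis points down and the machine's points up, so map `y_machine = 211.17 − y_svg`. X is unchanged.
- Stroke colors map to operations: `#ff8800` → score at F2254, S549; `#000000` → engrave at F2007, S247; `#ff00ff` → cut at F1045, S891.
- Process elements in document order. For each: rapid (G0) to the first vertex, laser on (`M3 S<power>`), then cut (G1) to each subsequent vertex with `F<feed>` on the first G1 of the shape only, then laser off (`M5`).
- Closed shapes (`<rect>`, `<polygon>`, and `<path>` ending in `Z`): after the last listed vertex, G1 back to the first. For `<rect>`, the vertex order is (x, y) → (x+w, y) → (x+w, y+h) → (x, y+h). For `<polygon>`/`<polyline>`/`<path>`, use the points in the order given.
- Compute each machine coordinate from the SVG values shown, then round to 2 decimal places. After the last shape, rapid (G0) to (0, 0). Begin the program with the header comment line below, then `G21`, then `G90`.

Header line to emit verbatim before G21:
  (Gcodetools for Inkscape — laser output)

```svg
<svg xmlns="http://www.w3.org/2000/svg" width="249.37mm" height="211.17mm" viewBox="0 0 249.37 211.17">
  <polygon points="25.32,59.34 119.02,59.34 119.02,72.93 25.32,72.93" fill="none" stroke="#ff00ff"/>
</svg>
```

Since the viewBox matches the mm dimensions, user units are millimetres directly. The only transform is the Y-flip y_m = 211.17 − y_svg.

Shape 1 is a rectangle drawn with `<polygon>`. Its stroke #ff00ff means cut at S891, F1045. After flipping Y the toolpath is (25.32,151.83) → (119.02,151.83) → (119.02,138.24) → (25.32,138.24) → (25.32,151.83), returning to the start.

(Gcodetools for Inkscape — laser output)
G21
G90
G0 X25.32 Y151.83
M3 S891
G1 X119.02 Y151.83 F1045
G1 X119.02 Y138.24
G1 X25.32 Y138.24
G1 X25.32 Y151.83
M5
G0 X0.00 Y0.00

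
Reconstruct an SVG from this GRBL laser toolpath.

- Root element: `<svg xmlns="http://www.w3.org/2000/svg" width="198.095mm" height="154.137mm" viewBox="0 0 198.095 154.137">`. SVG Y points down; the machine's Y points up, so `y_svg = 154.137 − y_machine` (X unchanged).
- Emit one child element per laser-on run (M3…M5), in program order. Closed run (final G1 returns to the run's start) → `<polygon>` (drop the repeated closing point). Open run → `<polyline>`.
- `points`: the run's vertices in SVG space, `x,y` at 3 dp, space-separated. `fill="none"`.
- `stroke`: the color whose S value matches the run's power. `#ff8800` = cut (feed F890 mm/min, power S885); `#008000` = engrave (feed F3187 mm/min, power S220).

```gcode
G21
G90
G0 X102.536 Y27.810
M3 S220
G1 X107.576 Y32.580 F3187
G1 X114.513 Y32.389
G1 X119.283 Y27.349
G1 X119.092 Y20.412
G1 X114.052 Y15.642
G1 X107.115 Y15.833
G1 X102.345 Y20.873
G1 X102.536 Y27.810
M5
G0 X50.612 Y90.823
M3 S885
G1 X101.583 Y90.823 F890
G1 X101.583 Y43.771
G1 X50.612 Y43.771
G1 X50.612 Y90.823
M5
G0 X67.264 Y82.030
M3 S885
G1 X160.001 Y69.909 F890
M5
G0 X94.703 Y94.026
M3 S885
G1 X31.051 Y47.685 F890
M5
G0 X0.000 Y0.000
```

<svg xmlns="http://www.w3.org/2000/svg" width="198.095mm" height="154.137mm" viewBox="0 0 198.095 154.137">
  <polygon points="102.536,126.327 107.576,121.557 114.513,121.748 119.283,126.788 119.092,133.725 114.052,138.495 107.115,138.304 102.345,133.264" fill="none" stroke="#008000"/>
  <polygon points="50.612,63.314 101.583,63.314 101.583,110.366 50.612,110.366" fill="none" stroke="#ff8800"/>
  <polyline points="67.264,72.107 160.001,84.228" fill="none" stroke="#ff8800"/>
  <polyline points="94.703,60.111 31.051,106.452" fill="none" stroke="#ff8800"/>
</svg>

y_svg = 154.137 − y_m.

[1] S220→`#008000` (engrave); closed run; points: 102.536,126.327 107.576,121.557 114.513,121.748 119.283,126.788 119.092,133.725 114.052,138.495 107.115,138.304 102.345,133.264

[2] S885→`#ff8800` (cut); closed run; points: 50.612,63.314 101.583,63.314 101.583,110.366 50.612,110.366

[3] S885→`#ff8800` (cut); open run; points: 67.264,72.107 160.001,84.228

[4] S885→`#ff8800` (cut); open run; points: 94.703,60.111 31.051,106.452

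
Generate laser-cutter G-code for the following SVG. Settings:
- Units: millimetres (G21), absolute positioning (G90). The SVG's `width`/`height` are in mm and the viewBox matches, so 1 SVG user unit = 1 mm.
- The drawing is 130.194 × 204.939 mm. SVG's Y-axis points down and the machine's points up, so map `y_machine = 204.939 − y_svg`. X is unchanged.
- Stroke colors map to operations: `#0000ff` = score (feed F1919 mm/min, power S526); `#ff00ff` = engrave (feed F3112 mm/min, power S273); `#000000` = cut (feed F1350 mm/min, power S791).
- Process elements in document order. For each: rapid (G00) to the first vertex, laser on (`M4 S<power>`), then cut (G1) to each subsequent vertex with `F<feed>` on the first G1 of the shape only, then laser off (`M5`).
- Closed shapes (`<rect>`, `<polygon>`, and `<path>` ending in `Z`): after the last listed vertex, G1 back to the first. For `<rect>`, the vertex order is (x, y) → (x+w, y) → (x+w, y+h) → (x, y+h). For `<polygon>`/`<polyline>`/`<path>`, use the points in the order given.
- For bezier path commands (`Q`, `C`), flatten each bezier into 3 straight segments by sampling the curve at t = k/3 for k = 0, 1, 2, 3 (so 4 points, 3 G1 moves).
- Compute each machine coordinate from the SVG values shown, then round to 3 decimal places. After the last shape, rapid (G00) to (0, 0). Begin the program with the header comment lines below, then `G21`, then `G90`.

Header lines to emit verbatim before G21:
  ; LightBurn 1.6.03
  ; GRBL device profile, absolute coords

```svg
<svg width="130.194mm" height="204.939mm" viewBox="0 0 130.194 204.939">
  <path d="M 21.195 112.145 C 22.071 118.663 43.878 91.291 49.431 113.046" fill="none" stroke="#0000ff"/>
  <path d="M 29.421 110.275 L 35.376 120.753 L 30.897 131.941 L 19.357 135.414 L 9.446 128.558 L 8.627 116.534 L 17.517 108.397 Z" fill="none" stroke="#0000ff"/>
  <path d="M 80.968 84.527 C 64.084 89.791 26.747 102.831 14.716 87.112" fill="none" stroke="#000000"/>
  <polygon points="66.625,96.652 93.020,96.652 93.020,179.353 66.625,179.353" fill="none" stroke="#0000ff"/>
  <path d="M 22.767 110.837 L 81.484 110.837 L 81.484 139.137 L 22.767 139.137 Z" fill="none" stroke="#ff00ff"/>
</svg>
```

viewBox `0 0 130.194 204.939` with mm width/height → 1 unit = 1 mm. Flip: y_m = 204.939 − y_svg.

**Shape 1** — `<path>` cubic bezier, stroke `#0000ff` → score (S526, F1919). Control points (SVG): P0=(21.195,112.145), P1=(22.071,118.663), P2=(43.878,91.291), P3=(49.431,113.046); sampled at t=k/3. Machine vertices: (21.195,92.794) → (27.671,94.498) → (39.837,100.347) → (49.431,91.893). Open path.

**Shape 2** — `<path>` regular polygon, stroke `#0000ff` → score (S526, F1919). Machine vertices: (29.421,94.664) → (35.376,84.186) → (30.897,72.998) → (19.357,69.525) → (9.446,76.381) → (8.627,88.405) → (17.517,96.542) → (29.421,94.664). Closed: final G1 returns to the first vertex.

**Shape 3** — `<path>` cubic bezier, stroke `#000000` → cut (S791, F1350). Control points (SVG): P0=(80.968,84.527), P1=(64.084,89.791), P2=(26.747,102.831), P3=(14.716,87.112); sampled at t=k/3. Machine vertices: (80.968,120.412) → (58.961,113.909) → (33.488,110.341) → (14.716,117.827). Open path.

**Shape 4** — `<polygon>` rectangle, stroke `#0000ff` → score (S526, F1919). Machine vertices: (66.625,108.287) → (93.020,108.287) → (93.020,25.586) → (66.625,25.586) → (66.625,108.287). Closed: final G1 returns to the first vertex.

**Shape 5** — `<path>` rectangle, stroke `#ff00ff` → engrave (S273, F3112). Machine vertices: (22.767,94.102) → (81.484,94.102) → (81.484,65.802) → (22.767,65.802) → (22.767,94.102). Closed: final G1 returns to the first vertex.

; LightBurn 1.6.03
; GRBL device profile, absolute coords
G21
G90
G00 X21.195 Y92.794
M4 S526
G1 X27.671 Y94.498 F1919
G1 X39.837 Y100.347
G1 X49.431 Y91.893
M5
G00 X29.421 Y94.664
M4 S526
G1 X35.376 Y84.186 F1919
G1 X30.897 Y72.998
G1 X19.357 Y69.525
G1 X9.446 Y76.381
G1 X8.627 Y88.405
G1 X17.517 Y96.542
G1 X29.421 Y94.664
M5
G00 X80.968 Y120.412
M4 S791
G1 X58.961 Y113.909 F1350
G1 X33.488 Y110.341
G1 X14.716 Y117.827
M5
G00 X66.625 Y108.287
M4 S526
G1 X93.020 Y108.287 F1919
G1 X93.020 Y25.586
G1 X66.625 Y25.586
G1 X66.625 Y108.287
M5
G00 X22.767 Y94.102
M4 S273
G1 X81.484 Y94.102 F3112
G1 X81.484 Y65.802
G1 X22.767 Y65.802
G1 X22.767 Y94.102
M5
G00 X0.000 Y0.000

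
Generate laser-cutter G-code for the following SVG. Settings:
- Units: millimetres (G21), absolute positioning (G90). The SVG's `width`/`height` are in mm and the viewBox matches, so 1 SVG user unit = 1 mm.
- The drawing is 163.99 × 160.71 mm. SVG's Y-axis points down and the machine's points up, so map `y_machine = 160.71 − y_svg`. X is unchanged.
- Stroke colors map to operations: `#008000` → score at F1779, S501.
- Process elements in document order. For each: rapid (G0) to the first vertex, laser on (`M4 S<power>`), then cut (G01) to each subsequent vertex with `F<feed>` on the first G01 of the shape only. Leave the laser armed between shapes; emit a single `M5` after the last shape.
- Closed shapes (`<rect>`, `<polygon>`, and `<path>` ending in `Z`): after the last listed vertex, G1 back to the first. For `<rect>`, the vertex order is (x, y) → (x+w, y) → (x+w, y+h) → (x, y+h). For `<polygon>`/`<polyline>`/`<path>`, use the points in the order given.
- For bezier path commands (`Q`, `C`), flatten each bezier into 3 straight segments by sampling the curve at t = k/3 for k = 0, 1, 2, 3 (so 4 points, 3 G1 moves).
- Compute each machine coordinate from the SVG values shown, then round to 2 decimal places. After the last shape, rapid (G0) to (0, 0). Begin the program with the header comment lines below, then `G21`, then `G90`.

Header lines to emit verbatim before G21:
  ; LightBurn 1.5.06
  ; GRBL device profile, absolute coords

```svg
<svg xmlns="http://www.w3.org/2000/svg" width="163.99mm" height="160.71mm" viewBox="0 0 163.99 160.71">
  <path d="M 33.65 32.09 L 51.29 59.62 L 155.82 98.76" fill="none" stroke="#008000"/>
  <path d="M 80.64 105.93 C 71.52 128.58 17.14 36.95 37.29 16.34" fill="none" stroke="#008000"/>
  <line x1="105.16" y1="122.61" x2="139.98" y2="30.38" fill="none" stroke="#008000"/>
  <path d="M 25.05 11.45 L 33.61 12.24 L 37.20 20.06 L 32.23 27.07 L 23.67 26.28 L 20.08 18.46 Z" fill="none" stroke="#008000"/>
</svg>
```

Since the viewBox matches the mm dimensions, user units are millimetres directly. The only transform is the Y-flip y_m = 160.71 − y_svg.

Shape 1 is a open polyline drawn with `<path>`. Its stroke #008000 means score at S501, F1779. After flipping Y the toolpath is (33.65,128.62) → (51.29,101.09) → (155.82,61.95).

Shape 2 is a cubic bezier drawn with `<path>`. Its stroke #008000 means score at S501, F1779. After flipping Y the toolpath is (80.64,54.78) → (60.87,63.36) → (37.55,106.95) → (37.29,144.37).

Shape 3 is a line segment drawn with `<line>`. Its stroke #008000 means score at S501, F1779. After flipping Y the toolpath is (105.16,38.10) → (139.98,130.33).

Shape 4 is a regular polygon drawn with `<path>`. Its stroke #008000 means score at S501, F1779. After flipping Y the toolpath is (25.05,149.26) → (33.61,148.47) → (37.20,140.65) → (32.23,133.64) → (23.67,134.43) → (20.08,142.25) → (25.05,149.26), returning to the start.

; LightBurn 1.5.06
; GRBL device profile, absolute coords
G21
G90
G0 X33.65 Y128.62
M4 S501
G01 X51.29 Y101.09 F1779
G01 X155.82 Y61.95
G0 X80.64 Y54.78
M4 S501
G01 X60.87 Y63.36 F1779
G01 X37.55 Y106.95
G01 X37.29 Y144.37
G0 X105.16 Y38.10
M4 S501
G01 X139.98 Y130.33 F1779
G0 X25.05 Y149.26
M4 S501
G01 X33.61 Y148.47 F1779
G01 X37.20 Y140.65
G01 X32.23 Y133.64
G01 X23.67 Y134.43
G01 X20.08 Y142.25
G01 X25.05 Y149.26
M5
G0 X0.00 Y0.00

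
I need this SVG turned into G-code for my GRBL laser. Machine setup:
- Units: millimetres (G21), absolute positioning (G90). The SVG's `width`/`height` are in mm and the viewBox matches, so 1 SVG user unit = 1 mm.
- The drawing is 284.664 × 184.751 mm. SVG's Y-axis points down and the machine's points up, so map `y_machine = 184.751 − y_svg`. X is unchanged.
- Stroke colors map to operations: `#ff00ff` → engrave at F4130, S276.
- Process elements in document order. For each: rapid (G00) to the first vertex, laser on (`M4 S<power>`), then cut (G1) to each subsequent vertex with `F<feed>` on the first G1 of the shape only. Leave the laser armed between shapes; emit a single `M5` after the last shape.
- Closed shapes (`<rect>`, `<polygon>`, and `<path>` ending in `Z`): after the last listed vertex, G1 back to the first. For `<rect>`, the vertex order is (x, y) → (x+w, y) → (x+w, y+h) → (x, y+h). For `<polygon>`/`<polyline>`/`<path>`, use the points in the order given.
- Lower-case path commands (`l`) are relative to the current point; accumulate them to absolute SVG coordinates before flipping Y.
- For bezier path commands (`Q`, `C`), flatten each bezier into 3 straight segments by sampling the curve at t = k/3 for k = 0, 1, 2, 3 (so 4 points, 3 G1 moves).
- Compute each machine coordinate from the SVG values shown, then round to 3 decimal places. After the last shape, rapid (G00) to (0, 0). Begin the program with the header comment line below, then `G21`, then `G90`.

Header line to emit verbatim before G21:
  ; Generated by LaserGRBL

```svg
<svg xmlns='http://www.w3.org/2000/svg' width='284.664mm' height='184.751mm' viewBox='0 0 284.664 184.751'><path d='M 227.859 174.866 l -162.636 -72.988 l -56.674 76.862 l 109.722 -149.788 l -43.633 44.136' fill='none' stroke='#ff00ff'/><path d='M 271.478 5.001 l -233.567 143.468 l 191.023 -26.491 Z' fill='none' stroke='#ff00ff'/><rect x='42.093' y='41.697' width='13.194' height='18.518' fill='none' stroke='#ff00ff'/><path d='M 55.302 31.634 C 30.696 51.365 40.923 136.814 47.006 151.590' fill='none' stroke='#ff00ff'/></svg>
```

1 u = 1 mm; y_m = 184.751 − y.

[1] `<path>` open polyline, #ff00ff→engrave S276 F4130: (227.859,9.885) → (65.223,82.873) → (8.549,6.011) → (118.271,155.799) → (74.638,111.663)

[2] `<path>` closed polygon, #ff00ff→engrave S276 F4130: (271.478,179.750) → (37.911,36.282) → (228.934,62.773) → (271.478,179.750) (closed)

[3] `<rect>` rectangle, #ff00ff→engrave S276 F4130: (42.093,143.054) → (55.287,143.054) → (55.287,124.536) → (42.093,124.536) → (42.093,143.054) (closed)

[4] `<path>` cubic bezier, #ff00ff→engrave S276 F4130: (55.302,153.117) → (40.863,116.532) → (40.985,66.443) → (47.006,33.161)

; Generated by LaserGRBL
G21
G90
G00 X227.859 Y9.885
M4 S276
G1 X65.223 Y82.873 F4130
G1 X8.549 Y6.011
G1 X118.271 Y155.799
G1 X74.638 Y111.663
G00 X271.478 Y179.750
M4 S276
G1 X37.911 Y36.282 F4130
G1 X228.934 Y62.773
G1 X271.478 Y179.750
G00 X42.093 Y143.054
M4 S276
G1 X55.287 Y143.054 F4130
G1 X55.287 Y124.536
G1 X42.093 Y124.536
G1 X42.093 Y143.054
G00 X55.302 Y153.117
M4 S276
G1 X40.863 Y116.532 F4130
G1 X40.985 Y66.443
G1 X47.006 Y33.161
M5
G00 X0.000 Y0.000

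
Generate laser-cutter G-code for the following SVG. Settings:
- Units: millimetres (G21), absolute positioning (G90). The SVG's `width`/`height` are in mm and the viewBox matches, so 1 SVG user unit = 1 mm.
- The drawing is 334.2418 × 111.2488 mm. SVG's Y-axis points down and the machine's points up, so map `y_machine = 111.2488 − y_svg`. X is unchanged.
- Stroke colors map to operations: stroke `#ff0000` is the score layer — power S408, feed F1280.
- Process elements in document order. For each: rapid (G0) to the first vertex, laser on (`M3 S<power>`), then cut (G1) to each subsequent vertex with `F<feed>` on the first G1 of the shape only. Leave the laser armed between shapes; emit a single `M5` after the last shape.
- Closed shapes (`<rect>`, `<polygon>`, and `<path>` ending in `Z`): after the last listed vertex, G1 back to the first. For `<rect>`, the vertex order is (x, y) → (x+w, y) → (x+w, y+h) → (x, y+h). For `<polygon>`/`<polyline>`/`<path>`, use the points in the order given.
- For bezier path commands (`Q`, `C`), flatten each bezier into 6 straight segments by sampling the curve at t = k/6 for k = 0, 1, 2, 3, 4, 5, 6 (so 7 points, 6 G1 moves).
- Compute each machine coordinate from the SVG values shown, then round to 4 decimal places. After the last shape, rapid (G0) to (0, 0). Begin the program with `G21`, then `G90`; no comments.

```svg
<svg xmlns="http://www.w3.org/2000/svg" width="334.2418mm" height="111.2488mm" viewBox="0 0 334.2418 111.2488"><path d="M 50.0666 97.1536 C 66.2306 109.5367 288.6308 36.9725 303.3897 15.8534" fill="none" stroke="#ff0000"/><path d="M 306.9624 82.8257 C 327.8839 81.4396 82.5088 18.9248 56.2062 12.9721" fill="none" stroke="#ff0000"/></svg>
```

G21
G90
G0 X50.0666 Y14.0952
M3 S408
G1 X73.4189 Y14.3511 F1280
G1 X119.6472 Y24.9763
G1 X177.2551 Y42.1820
G1 X234.7458 Y62.1795
G1 X280.6229 Y81.1802
G1 X303.3897 Y95.3954
G0 X306.9624 Y28.4231
M3 S408
G1 X297.4788 Y33.6653 F1280
G1 X257.0950 Y45.8265
G1 X199.2933 Y61.6374
G1 X137.5563 Y77.8289
G1 X85.3665 Y91.1317
G1 X56.2062 Y98.2767
M5
G0 X0.0000 Y0.0000

Since the viewBox matches the mm dimensions, user units are millimetres directly. The only transform is the Y-flip y_m = 111.2488 − y_svg.

Shape 1 is a cubic bezier drawn with `<path>`. Its stroke #ff0000 means score at S408, F1280. After flipping Y the toolpath is (50.0666,14.0952) → (73.4189,14.3511) → (119.6472,24.9763) → (177.2551,42.1820) → (234.7458,62.1795) → (280.6229,81.1802) → (303.3897,95.3954).

Shape 2 is a cubic bezier drawn with `<path>`. Its stroke #ff0000 means score at S408, F1280. After flipping Y the toolpath is (306.9624,28.4231) → (297.4788,33.6653) → (257.0950,45.8265) → (199.2933,61.6374) → (137.5563,77.8289) → (85.3665,91.1317) → (56.2062,98.2767).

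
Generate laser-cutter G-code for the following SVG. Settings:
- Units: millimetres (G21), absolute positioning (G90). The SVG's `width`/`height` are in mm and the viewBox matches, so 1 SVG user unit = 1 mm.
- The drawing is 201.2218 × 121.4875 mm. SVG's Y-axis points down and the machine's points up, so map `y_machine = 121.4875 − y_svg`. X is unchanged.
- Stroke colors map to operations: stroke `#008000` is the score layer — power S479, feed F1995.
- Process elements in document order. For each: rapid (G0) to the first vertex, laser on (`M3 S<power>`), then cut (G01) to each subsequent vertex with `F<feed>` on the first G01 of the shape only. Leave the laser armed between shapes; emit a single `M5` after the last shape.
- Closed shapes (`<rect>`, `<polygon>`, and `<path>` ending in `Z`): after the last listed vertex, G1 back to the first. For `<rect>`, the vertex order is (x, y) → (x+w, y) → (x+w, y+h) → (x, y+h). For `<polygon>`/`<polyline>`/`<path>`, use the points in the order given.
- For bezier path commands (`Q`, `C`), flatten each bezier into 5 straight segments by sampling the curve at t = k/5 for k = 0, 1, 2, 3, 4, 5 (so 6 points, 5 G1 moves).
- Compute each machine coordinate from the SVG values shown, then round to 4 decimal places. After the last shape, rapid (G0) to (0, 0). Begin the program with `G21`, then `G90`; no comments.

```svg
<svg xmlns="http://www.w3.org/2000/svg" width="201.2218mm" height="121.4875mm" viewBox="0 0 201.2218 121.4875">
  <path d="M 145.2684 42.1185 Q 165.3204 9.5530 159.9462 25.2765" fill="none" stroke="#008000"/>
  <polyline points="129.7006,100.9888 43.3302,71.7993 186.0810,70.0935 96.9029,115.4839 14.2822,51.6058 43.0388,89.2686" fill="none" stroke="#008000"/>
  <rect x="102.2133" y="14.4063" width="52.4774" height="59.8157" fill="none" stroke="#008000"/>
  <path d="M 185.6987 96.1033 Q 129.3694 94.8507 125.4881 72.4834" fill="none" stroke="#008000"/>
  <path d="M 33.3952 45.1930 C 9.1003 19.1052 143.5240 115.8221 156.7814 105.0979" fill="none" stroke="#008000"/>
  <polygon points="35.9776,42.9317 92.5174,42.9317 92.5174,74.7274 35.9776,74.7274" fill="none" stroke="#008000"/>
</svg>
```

viewBox `0 0 201.2218 121.4875` with mm width/height → 1 unit = 1 mm. Flip: y_m = 121.4875 − y_svg.

**Shape 1** — `<path>` quadratic bezier, stroke `#008000` → score (S479, F1995). Control points (SVG): P0=(145.2684,42.1185), P1=(165.3204,9.5530), P2=(159.9462,25.2765); sampled at t=k/5. Machine vertices: (145.2684,79.3690) → (152.2722,90.4636) → (157.2418,97.6952) → (160.1774,101.0636) → (161.0788,100.5688) → (159.9462,96.2110). Open path.

**Shape 2** — `<polyline>` open polyline, stroke `#008000` → score (S479, F1995). Machine vertices: (129.7006,20.4987) → (43.3302,49.6882) → (186.0810,51.3940) → (96.9029,6.0036) → (14.2822,69.8817) → (43.0388,32.2189). Open path.

**Shape 3** — `<rect>` rectangle, stroke `#008000` → score (S479, F1995). Machine vertices: (102.2133,107.0812) → (154.6907,107.0812) → (154.6907,47.2655) → (102.2133,47.2655) → (102.2133,107.0812). Closed: final G1 returns to the first vertex.

**Shape 4** — `<path>` quadratic bezier, stroke `#008000` → score (S479, F1995). Control points (SVG): P0=(185.6987,96.1033), P1=(129.3694,94.8507), P2=(125.4881,72.4834); sampled at t=k/5. Machine vertices: (185.6987,25.3842) → (165.2649,26.7298) → (149.0269,29.7646) → (136.9848,34.4886) → (129.1385,40.9018) → (125.4881,49.0041). Open path.

**Shape 5** — `<path>` cubic bezier, stroke `#008000` → score (S479, F1995). Control points (SVG): P0=(33.3952,45.1930), P1=(9.1003,19.1052), P2=(143.5240,115.8221), P3=(156.7814,105.0979); sampled at t=k/5. Machine vertices: (33.3952,76.2945) → (35.6254,79.0526) → (62.5136,63.3893) → (100.6253,40.3566) → (136.5261,21.0060) → (156.7814,16.3896). Open path.

**Shape 6** — `<polygon>` rectangle, stroke `#008000` → score (S479, F1995). Machine vertices: (35.9776,78.5558) → (92.5174,78.5558) → (92.5174,46.7601) → (35.9776,46.7601) → (35.9776,78.5558). Closed: final G1 returns to the first vertex.

G21
G90
G0 X145.2684 Y79.3690
M3 S479
G01 X152.2722 Y90.4636 F1995
G01 X157.2418 Y97.6952
G01 X160.1774 Y101.0636
G01 X161.0788 Y100.5688
G01 X159.9462 Y96.2110
G0 X129.7006 Y20.4987
M3 S479
G01 X43.3302 Y49.6882 F1995
G01 X186.0810 Y51.3940
G01 X96.9029 Y6.0036
G01 X14.2822 Y69.8817
G01 X43.0388 Y32.2189
G0 X102.2133 Y107.0812
M3 S479
G01 X154.6907 Y107.0812 F1995
G01 X154.6907 Y47.2655
G01 X102.2133 Y47.2655
G01 X102.2133 Y107.0812
G0 X185.6987 Y25.3842
M3 S479
G01 X165.2649 Y26.7298 F1995
G01 X149.0269 Y29.7646
G01 X136.9848 Y34.4886
G01 X129.1385 Y40.9018
G01 X125.4881 Y49.0041
G0 X33.3952 Y76.2945
M3 S479
G01 X35.6254 Y79.0526 F1995
G01 X62.5136 Y63.3893
G01 X100.6253 Y40.3566
G01 X136.5261 Y21.0060
G01 X156.7814 Y16.3896
G0 X35.9776 Y78.5558
M3 S479
G01 X92.5174 Y78.5558 F1995
G01 X92.5174 Y46.7601
G01 X35.9776 Y46.7601
G01 X35.9776 Y78.5558
M5
G0 X0.0000 Y0.0000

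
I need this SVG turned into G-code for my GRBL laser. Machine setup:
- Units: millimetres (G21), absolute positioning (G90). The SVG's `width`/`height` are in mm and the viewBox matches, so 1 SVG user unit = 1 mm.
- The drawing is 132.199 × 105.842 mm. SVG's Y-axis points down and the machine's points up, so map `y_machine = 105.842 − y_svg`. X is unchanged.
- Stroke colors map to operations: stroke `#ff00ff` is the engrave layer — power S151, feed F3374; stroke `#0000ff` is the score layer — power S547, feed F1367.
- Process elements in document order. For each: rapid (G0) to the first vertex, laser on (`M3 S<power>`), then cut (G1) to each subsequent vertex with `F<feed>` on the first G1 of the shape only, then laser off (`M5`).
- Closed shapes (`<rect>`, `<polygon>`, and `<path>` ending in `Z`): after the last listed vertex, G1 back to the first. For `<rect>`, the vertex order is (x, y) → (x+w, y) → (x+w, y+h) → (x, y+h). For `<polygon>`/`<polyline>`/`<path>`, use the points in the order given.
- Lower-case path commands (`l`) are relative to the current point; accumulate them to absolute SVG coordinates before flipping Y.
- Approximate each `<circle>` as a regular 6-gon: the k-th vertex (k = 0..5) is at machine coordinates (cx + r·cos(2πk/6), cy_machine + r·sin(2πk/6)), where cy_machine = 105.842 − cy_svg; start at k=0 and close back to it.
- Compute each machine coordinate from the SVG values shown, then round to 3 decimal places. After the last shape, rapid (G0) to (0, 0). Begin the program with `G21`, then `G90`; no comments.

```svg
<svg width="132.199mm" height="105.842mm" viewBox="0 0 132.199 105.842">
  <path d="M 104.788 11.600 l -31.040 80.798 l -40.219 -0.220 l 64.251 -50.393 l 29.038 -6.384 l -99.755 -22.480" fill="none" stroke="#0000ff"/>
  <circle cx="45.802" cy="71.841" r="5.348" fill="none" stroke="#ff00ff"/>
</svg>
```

G21
G90
G0 X104.788 Y94.242
M3 S547
G1 X73.748 Y13.444 F1367
G1 X33.529 Y13.664
G1 X97.780 Y64.057
G1 X126.818 Y70.441
G1 X27.063 Y92.921
M5
G0 X51.150 Y34.001
M3 S151
G1 X48.476 Y38.633 F3374
G1 X43.128 Y38.633
G1 X40.454 Y34.001
G1 X43.128 Y29.369
G1 X48.476 Y29.369
G1 X51.150 Y34.001
M5
G0 X0.000 Y0.000

1 u = 1 mm; y_m = 105.842 − y.

[1] `<path>` open polyline, #0000ff→score S547 F1367: (104.788,94.242) → (73.748,13.444) → (33.529,13.664) → (97.780,64.057) → (126.818,70.441) → (27.063,92.921)

[2] `<circle>` circle, #ff00ff→engrave S151 F3374: (51.150,34.001) → (48.476,38.633) → (43.128,38.633) → (40.454,34.001) → (43.128,29.369) → (48.476,29.369) → (51.150,34.001) (closed)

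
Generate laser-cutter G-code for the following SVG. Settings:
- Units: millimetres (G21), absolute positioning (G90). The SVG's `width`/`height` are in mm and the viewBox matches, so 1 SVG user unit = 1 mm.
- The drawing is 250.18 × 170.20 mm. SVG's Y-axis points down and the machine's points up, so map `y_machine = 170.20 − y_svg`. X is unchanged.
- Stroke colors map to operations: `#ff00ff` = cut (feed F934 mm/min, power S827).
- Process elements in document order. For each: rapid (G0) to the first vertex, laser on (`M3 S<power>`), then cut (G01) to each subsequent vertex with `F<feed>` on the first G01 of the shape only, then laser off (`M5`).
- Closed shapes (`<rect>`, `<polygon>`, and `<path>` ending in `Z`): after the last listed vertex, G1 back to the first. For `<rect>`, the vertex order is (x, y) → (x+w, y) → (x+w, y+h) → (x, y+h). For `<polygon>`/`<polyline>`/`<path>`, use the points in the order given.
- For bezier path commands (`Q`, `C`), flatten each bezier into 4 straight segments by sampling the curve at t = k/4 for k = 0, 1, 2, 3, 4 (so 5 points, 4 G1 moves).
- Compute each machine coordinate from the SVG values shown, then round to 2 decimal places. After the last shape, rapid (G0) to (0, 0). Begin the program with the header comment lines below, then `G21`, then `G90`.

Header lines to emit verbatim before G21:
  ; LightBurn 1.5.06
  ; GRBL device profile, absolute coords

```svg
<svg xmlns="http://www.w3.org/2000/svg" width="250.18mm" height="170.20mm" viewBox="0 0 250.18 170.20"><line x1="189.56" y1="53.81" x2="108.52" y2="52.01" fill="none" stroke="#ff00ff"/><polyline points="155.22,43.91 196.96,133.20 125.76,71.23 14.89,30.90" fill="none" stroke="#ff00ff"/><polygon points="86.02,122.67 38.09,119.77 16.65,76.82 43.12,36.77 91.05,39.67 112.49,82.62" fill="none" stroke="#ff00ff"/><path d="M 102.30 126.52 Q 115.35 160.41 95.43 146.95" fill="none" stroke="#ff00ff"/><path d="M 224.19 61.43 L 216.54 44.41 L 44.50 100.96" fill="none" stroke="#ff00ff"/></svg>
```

1 u = 1 mm; y_m = 170.20 − y.

[1] `<line>` line segment, #ff00ff→cut S827 F934: (189.56,116.39) → (108.52,118.19)

[2] `<polyline>` open polyline, #ff00ff→cut S827 F934: (155.22,126.29) → (196.96,37.00) → (125.76,98.97) → (14.89,139.30)

[3] `<polygon>` regular polygon, #ff00ff→cut S827 F934: (86.02,47.53) → (38.09,50.43) → (16.65,93.38) → (43.12,133.43) → (91.05,130.53) → (112.49,87.58) → (86.02,47.53) (closed)

[4] `<path>` quadratic bezier, #ff00ff→cut S827 F934: (102.30,43.68) → (106.76,29.69) → (107.11,21.63) → (103.33,19.48) → (95.43,23.25)

[5] `<path>` open polyline, #ff00ff→cut S827 F934: (224.19,108.77) → (216.54,125.79) → (44.50,69.24)

; LightBurn 1.5.06
; GRBL device profile, absolute coords
G21
G90
G0 X189.56 Y116.39
M3 S827
G01 X108.52 Y118.19 F934
M5
G0 X155.22 Y126.29
M3 S827
G01 X196.96 Y37.00 F934
G01 X125.76 Y98.97
G01 X14.89 Y139.30
M5
G0 X86.02 Y47.53
M3 S827
G01 X38.09 Y50.43 F934
G01 X16.65 Y93.38
G01 X43.12 Y133.43
G01 X91.05 Y130.53
G01 X112.49 Y87.58
G01 X86.02 Y47.53
M5
G0 X102.30 Y43.68
M3 S827
G01 X106.76 Y29.69 F934
G01 X107.11 Y21.63
G01 X103.33 Y19.48
G01 X95.43 Y23.25
M5
G0 X224.19 Y108.77
M3 S827
G01 X216.54 Y125.79 F934
G01 X44.50 Y69.24
M5
G0 X0.00 Y0.00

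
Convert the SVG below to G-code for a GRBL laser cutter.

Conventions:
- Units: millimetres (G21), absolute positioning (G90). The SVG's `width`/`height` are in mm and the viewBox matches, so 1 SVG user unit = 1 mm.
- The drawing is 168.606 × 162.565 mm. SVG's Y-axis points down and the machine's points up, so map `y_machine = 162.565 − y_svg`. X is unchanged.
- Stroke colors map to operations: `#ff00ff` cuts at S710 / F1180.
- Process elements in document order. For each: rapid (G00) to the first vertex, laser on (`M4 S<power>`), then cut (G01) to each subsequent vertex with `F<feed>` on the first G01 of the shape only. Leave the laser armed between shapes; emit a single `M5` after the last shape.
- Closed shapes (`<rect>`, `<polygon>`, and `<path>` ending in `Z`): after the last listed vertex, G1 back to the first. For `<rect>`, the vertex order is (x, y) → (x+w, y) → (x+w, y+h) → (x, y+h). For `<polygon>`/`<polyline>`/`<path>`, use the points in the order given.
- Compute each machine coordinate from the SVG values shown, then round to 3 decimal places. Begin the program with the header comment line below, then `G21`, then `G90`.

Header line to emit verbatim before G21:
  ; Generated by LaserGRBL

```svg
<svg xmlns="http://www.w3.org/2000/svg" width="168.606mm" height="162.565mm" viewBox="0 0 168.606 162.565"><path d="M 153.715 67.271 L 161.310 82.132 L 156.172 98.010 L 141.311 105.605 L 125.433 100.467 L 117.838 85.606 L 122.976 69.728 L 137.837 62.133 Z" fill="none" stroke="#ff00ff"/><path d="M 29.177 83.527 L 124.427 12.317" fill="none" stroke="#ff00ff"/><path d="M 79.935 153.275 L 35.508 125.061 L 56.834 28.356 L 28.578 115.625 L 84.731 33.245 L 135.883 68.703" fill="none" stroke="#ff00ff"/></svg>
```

1 u = 1 mm; y_m = 162.565 − y.

[1] `<path>` regular polygon, #ff00ff→cut S710 F1180: (153.715,95.294) → (161.310,80.433) → (156.172,64.555) → (141.311,56.960) → (125.433,62.098) → (117.838,76.959) → (122.976,92.837) → (137.837,100.432) → (153.715,95.294) (closed)

[2] `<path>` line segment, #ff00ff→cut S710 F1180: (29.177,79.038) → (124.427,150.248)

[3] `<path>` open polyline, #ff00ff→cut S710 F1180: (79.935,9.290) → (35.508,37.504) → (56.834,134.209) → (28.578,46.940) → (84.731,129.320) → (135.883,93.862)

; Generated by LaserGRBL
G21
G90
G00 X153.715 Y95.294
M4 S710
G01 X161.310 Y80.433 F1180
G01 X156.172 Y64.555
G01 X141.311 Y56.960
G01 X125.433 Y62.098
G01 X117.838 Y76.959
G01 X122.976 Y92.837
G01 X137.837 Y100.432
G01 X153.715 Y95.294
G00 X29.177 Y79.038
M4 S710
G01 X124.427 Y150.248 F1180
G00 X79.935 Y9.290
M4 S710
G01 X35.508 Y37.504 F1180
G01 X56.834 Y134.209
G01 X28.578 Y46.940
G01 X84.731 Y129.320
G01 X135.883 Y93.862
M5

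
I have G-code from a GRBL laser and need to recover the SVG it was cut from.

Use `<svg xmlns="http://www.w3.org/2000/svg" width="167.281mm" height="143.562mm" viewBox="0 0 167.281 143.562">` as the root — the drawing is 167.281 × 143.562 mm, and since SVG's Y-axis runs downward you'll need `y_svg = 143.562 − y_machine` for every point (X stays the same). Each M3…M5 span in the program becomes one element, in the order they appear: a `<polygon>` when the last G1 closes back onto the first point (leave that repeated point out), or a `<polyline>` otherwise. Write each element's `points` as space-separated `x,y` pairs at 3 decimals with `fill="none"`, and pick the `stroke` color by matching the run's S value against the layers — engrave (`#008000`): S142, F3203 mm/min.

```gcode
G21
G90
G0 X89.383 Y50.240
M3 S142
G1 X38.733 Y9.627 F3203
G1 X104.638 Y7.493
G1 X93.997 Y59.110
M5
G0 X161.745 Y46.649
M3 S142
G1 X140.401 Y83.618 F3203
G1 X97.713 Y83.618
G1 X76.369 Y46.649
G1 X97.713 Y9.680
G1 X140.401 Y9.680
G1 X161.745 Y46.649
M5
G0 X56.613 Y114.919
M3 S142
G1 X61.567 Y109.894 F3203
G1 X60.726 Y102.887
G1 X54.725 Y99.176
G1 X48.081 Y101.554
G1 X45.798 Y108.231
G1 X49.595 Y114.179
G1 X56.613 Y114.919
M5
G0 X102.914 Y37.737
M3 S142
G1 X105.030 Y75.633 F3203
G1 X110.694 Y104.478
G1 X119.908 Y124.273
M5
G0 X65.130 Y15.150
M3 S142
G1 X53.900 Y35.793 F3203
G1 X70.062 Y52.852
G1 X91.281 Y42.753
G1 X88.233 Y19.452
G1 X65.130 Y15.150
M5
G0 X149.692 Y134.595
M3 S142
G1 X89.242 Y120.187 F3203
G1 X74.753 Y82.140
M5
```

y_svg = 143.562 − y_m. Every run uses S142, so all elements get stroke `#008000` (engrave).

[1] open run; points: 89.383,93.322 38.733,133.935 104.638,136.069 93.997,84.452

[2] closed run; points: 161.745,96.913 140.401,59.944 97.713,59.944 76.369,96.913 97.713,133.882 140.401,133.882

[3] closed run; points: 56.613,28.643 61.567,33.668 60.726,40.675 54.725,44.386 48.081,42.008 45.798,35.331 49.595,29.383

[4] open run; points: 102.914,105.825 105.030,67.929 110.694,39.084 119.908,19.289

[5] closed run; points: 65.130,128.412 53.900,107.769 70.062,90.710 91.281,100.809 88.233,124.110

[6] open run; points: 149.692,8.967 89.242,23.375 74.753,61.422

<svg xmlns="http://www.w3.org/2000/svg" width="167.281mm" height="143.562mm" viewBox="0 0 167.281 143.562">
  <polyline points="89.383,93.322 38.733,133.935 104.638,136.069 93.997,84.452" fill="none" stroke="#008000"/>
  <polygon points="161.745,96.913 140.401,59.944 97.713,59.944 76.369,96.913 97.713,133.882 140.401,133.882" fill="none" stroke="#008000"/>
  <polygon points="56.613,28.643 61.567,33.668 60.726,40.675 54.725,44.386 48.081,42.008 45.798,35.331 49.595,29.383" fill="none" stroke="#008000"/>
  <polyline points="102.914,105.825 105.030,67.929 110.694,39.084 119.908,19.289" fill="none" stroke="#008000"/>
  <polygon points="65.130,128.412 53.900,107.769 70.062,90.710 91.281,100.809 88.233,124.110" fill="none" stroke="#008000"/>
  <polyline points="149.692,8.967 89.242,23.375 74.753,61.422" fill="none" stroke="#008000"/>
</svg>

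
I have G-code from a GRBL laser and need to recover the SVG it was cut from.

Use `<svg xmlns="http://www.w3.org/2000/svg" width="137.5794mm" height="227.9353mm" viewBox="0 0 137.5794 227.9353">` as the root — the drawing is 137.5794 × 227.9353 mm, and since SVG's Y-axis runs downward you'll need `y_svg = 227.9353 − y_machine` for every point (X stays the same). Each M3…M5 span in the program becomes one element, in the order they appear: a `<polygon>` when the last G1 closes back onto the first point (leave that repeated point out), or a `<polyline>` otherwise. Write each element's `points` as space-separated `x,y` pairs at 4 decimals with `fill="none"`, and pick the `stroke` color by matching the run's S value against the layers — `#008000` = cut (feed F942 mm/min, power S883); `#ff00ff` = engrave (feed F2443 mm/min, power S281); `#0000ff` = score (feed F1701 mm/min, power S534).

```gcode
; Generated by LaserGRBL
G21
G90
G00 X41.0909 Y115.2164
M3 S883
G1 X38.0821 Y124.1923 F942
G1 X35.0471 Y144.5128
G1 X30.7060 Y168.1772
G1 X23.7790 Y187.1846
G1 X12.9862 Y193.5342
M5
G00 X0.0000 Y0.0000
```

<svg xmlns="http://www.w3.org/2000/svg" width="137.5794mm" height="227.9353mm" viewBox="0 0 137.5794 227.9353">
  <polyline points="41.0909,112.7189 38.0821,103.7430 35.0471,83.4225 30.7060,59.7581 23.7790,40.7507 12.9862,34.4011" fill="none" stroke="#008000"/>
</svg>

Machine Y-up, SVG Y-down with viewBox height 227.9353, so y_svg = 227.9353 − y_machine; X carries over. Every run uses S883, so all elements get stroke `#008000` (cut).

Run 1: The run is open, so emit a `<polyline>` with points (Y-flipped): 41.0909,112.7189 38.0821,103.7430 35.0471,83.4225 30.7060,59.7581 23.7790,40.7507 12.9862,34.4011.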